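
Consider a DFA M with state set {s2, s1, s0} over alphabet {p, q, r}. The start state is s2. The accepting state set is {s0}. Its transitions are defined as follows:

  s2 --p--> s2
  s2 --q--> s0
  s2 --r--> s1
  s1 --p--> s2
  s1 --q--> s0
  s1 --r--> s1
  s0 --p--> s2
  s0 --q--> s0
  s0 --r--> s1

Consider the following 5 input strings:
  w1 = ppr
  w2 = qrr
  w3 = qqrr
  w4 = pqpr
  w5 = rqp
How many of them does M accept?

0

w1: s2 → s2 → s2 → s1  → end s1, rejected
w2: s2 → s0 → s1 → s1  → end s1, rejected
w3: s2 → s0 → s0 → s1 → s1  → end s1, rejected
w4: s2 → s2 → s0 → s2 → s1  → end s1, rejected
w5: s2 → s1 → s0 → s2  → end s2, rejected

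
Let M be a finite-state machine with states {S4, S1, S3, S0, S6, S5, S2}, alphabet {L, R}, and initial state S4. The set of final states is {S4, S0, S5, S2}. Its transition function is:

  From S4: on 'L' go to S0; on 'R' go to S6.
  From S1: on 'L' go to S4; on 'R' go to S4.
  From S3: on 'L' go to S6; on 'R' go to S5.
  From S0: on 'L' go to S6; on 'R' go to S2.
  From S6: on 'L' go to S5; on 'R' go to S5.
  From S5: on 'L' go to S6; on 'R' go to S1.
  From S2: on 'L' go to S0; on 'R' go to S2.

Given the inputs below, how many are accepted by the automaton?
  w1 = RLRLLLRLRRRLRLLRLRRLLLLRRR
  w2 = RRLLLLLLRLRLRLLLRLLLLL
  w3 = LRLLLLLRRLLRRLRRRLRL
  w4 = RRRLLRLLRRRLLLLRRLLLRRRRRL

w1: Trace: S4 -R-> S6 -L-> S5 -R-> S1 -L-> S4 -L-> S0 -L-> S6 -R-> S5 -L-> S6 -R-> S5 -R-> S1 -R-> S4 -L-> S0 -R-> S2 -L-> S0 -L-> S6 -R-> S5 -L-> S6 -R-> S5 -R-> S1 -L-> S4 -L-> S0 -L-> S6 -L-> S5 -R-> S1 -R-> S4 -R-> S6  → end S6, rejected
w2: Trace: S4 -R-> S6 -R-> S5 -L-> S6 -L-> S5 -L-> S6 -L-> S5 -L-> S6 -L-> S5 -R-> S1 -L-> S4 -R-> S6 -L-> S5 -R-> S1 -L-> S4 -L-> S0 -L-> S6 -R-> S5 -L-> S6 -L-> S5 -L-> S6 -L-> S5 -L-> S6  → end S6, rejected
w3: Trace: S4 -L-> S0 -R-> S2 -L-> S0 -L-> S6 -L-> S5 -L-> S6 -L-> S5 -R-> S1 -R-> S4 -L-> S0 -L-> S6 -R-> S5 -R-> S1 -L-> S4 -R-> S6 -R-> S5 -R-> S1 -L-> S4 -R-> S6 -L-> S5  → end S5, accepted
w4: Trace: S4 -R-> S6 -R-> S5 -R-> S1 -L-> S4 -L-> S0 -R-> S2 -L-> S0 -L-> S6 -R-> S5 -R-> S1 -R-> S4 -L-> S0 -L-> S6 -L-> S5 -L-> S6 -R-> S5 -R-> S1 -L-> S4 -L-> S0 -L-> S6 -R-> S5 -R-> S1 -R-> S4 -R-> S6 -R-> S5 -L-> S6  → end S6, rejected

1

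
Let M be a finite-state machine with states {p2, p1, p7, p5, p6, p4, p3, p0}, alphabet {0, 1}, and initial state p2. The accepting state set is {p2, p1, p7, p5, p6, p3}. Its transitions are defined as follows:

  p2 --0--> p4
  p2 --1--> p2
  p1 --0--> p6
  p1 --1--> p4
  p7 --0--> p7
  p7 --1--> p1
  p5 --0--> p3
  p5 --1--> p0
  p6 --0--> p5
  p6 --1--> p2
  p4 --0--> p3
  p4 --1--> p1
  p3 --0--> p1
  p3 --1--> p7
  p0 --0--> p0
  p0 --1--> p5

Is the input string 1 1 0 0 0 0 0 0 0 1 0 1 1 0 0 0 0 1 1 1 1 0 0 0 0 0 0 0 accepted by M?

start at p2
read '1': p2 → p2
read '1': p2 → p2
read '0': p2 → p4
read '0': p4 → p3
read '0': p3 → p1
read '0': p1 → p6
read '0': p6 → p5
read '0': p5 → p3
read '0': p3 → p1
read '1': p1 → p4
read '0': p4 → p3
read '1': p3 → p7
read '1': p7 → p1
read '0': p1 → p6
read '0': p6 → p5
read '0': p5 → p3
read '0': p3 → p1
read '1': p1 → p4
read '1': p4 → p1
read '1': p1 → p4
read '1': p4 → p1
read '0': p1 → p6
read '0': p6 → p5
read '0': p5 → p3
read '0': p3 → p1
read '0': p1 → p6
read '0': p6 → p5
read '0': p5 → p3
End state p3 is accepting.

Yes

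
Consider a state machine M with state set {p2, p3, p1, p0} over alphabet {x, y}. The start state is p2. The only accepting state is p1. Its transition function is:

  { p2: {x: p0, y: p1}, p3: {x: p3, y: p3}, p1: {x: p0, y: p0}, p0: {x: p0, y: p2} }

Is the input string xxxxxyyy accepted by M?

No

start at p2
read 'x': p2 → p0
read 'x': p0 → p0
read 'x': p0 → p0
read 'x': p0 → p0
read 'x': p0 → p0
read 'y': p0 → p2
read 'y': p2 → p1
read 'y': p1 → p0
End state p0 is not accepting.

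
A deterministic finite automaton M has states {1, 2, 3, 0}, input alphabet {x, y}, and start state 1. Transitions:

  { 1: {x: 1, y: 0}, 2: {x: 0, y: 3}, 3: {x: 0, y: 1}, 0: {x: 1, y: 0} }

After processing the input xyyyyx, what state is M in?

1

1 → 1 → 0 → 0 → 0 → 0 → 1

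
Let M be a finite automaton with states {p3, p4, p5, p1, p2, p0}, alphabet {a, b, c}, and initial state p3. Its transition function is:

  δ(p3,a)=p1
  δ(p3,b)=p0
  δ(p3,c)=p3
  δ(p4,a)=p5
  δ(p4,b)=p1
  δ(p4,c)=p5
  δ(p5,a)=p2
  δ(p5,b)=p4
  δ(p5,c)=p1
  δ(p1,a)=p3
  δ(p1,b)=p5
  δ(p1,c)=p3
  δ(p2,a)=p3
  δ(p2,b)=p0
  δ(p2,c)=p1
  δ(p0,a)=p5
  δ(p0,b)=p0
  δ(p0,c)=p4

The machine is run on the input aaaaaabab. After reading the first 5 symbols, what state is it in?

Trace: p3 -a-> p1 -a-> p3 -a-> p1 -a-> p3 -a-> p1
After 5 symbols: p1.

p1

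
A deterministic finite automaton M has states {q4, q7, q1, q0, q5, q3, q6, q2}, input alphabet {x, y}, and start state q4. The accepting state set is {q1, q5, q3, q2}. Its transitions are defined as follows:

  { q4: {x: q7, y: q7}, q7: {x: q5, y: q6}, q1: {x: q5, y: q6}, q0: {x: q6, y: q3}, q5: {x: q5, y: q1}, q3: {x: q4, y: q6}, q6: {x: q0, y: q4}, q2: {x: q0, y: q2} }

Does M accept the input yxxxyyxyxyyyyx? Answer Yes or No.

Yes

q4 → q7 → q5 → q5 → q5 → q1 → q6 → q0 → q3 → q4 → q7 → q6 → q4 → q7 → q5
End state q5 is accepting.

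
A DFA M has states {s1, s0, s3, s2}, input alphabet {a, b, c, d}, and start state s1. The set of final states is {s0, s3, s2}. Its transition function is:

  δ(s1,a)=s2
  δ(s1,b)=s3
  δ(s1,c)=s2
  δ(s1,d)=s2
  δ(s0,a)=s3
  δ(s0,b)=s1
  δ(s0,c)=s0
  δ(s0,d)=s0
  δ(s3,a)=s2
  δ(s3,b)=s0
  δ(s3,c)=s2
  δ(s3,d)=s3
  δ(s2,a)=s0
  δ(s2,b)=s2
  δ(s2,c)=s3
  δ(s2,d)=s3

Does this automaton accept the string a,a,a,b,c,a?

start at s1
read 'a': s1 → s2
read 'a': s2 → s0
read 'a': s0 → s3
read 'b': s3 → s0
read 'c': s0 → s0
read 'a': s0 → s3
End state s3 is accepting.

Yes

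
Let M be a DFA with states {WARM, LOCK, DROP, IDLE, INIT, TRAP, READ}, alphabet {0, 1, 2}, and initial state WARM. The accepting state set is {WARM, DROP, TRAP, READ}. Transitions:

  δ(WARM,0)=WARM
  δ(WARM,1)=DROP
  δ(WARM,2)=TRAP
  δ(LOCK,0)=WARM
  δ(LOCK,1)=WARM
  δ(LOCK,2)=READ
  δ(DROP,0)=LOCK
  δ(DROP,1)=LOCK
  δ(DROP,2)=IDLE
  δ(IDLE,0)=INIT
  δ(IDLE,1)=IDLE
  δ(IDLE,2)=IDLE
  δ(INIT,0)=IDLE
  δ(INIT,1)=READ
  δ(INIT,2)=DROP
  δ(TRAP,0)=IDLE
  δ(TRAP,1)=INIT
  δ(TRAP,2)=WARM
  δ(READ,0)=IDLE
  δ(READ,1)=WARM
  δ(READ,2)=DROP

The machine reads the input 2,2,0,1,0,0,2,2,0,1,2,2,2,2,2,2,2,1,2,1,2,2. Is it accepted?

No

WARM → TRAP → WARM → WARM → DROP → LOCK → WARM → TRAP → WARM → WARM → DROP → IDLE → IDLE → IDLE → IDLE → IDLE → IDLE → IDLE → IDLE → IDLE → IDLE → IDLE → IDLE
End state IDLE is not accepting.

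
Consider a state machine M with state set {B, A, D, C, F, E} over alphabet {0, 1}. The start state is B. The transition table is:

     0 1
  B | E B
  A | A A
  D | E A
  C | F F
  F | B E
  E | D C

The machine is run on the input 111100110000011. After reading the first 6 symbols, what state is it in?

D

start at B
read '1': B → B
read '1': B → B
read '1': B → B
read '1': B → B
read '0': B → E
read '0': E → D
After 6 symbols: D.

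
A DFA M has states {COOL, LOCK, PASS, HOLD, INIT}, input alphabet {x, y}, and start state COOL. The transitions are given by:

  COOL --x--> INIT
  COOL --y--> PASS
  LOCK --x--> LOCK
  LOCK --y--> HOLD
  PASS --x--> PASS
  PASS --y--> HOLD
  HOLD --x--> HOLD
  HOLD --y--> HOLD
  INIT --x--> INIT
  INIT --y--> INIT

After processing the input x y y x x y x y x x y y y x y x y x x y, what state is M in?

INIT

start at COOL
read 'x': COOL → INIT
read 'y': INIT → INIT
read 'y': INIT → INIT
read 'x': INIT → INIT
read 'x': INIT → INIT
read 'y': INIT → INIT
read 'x': INIT → INIT
read 'y': INIT → INIT
read 'x': INIT → INIT
read 'x': INIT → INIT
read 'y': INIT → INIT
read 'y': INIT → INIT
read 'y': INIT → INIT
read 'x': INIT → INIT
read 'y': INIT → INIT
read 'x': INIT → INIT
read 'y': INIT → INIT
read 'x': INIT → INIT
read 'x': INIT → INIT
read 'y': INIT → INIT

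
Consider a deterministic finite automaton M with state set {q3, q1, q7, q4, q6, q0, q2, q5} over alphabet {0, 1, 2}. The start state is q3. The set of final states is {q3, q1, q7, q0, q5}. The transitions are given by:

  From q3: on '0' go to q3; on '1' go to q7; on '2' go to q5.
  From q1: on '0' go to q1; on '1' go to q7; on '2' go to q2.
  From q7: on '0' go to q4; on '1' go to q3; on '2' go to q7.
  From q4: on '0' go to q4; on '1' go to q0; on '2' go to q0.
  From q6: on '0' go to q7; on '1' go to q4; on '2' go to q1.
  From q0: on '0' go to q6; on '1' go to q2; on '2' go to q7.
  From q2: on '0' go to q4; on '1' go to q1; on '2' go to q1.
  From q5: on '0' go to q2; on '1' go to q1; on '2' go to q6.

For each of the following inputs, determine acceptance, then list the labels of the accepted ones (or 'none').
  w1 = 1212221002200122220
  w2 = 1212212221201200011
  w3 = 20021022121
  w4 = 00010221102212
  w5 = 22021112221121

w3, w4, w5

w1:
  start at q3
  read '1': q3 → q7
  read '2': q7 → q7
  read '1': q7 → q3
  read '2': q3 → q5
  read '2': q5 → q6
  read '2': q6 → q1
  read '1': q1 → q7
  read '0': q7 → q4
  read '0': q4 → q4
  read '2': q4 → q0
  read '2': q0 → q7
  read '0': q7 → q4
  read '0': q4 → q4
  read '1': q4 → q0
  read '2': q0 → q7
  read '2': q7 → q7
  read '2': q7 → q7
  read '2': q7 → q7
  read '0': q7 → q4
  end q4, rejected
w2:
  start at q3
  read '1': q3 → q7
  read '2': q7 → q7
  read '1': q7 → q3
  read '2': q3 → q5
  read '2': q5 → q6
  read '1': q6 → q4
  read '2': q4 → q0
  read '2': q0 → q7
  read '2': q7 → q7
  read '1': q7 → q3
  read '2': q3 → q5
  read '0': q5 → q2
  read '1': q2 → q1
  read '2': q1 → q2
  read '0': q2 → q4
  read '0': q4 → q4
  read '0': q4 → q4
  read '1': q4 → q0
  read '1': q0 → q2
  end q2, rejected
w3:
  start at q3
  read '2': q3 → q5
  read '0': q5 → q2
  read '0': q2 → q4
  read '2': q4 → q0
  read '1': q0 → q2
  read '0': q2 → q4
  read '2': q4 → q0
  read '2': q0 → q7
  read '1': q7 → q3
  read '2': q3 → q5
  read '1': q5 → q1
  end q1, accepted
w4:
  start at q3
  read '0': q3 → q3
  read '0': q3 → q3
  read '0': q3 → q3
  read '1': q3 → q7
  read '0': q7 → q4
  read '2': q4 → q0
  read '2': q0 → q7
  read '1': q7 → q3
  read '1': q3 → q7
  read '0': q7 → q4
  read '2': q4 → q0
  read '2': q0 → q7
  read '1': q7 → q3
  read '2': q3 → q5
  end q5, accepted
w5:
  start at q3
  read '2': q3 → q5
  read '2': q5 → q6
  read '0': q6 → q7
  read '2': q7 → q7
  read '1': q7 → q3
  read '1': q3 → q7
  read '1': q7 → q3
  read '2': q3 → q5
  read '2': q5 → q6
  read '2': q6 → q1
  read '1': q1 → q7
  read '1': q7 → q3
  read '2': q3 → q5
  read '1': q5 → q1
  end q1, accepted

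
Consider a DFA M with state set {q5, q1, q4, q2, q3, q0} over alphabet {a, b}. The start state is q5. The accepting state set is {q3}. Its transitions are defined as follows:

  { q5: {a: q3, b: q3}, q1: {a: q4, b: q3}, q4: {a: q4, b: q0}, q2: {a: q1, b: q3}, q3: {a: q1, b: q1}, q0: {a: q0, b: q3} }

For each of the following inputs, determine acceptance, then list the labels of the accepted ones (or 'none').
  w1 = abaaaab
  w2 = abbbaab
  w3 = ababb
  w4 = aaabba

w1: q5 → q3 → q1 → q4 → q4 → q4 → q4 → q0  → end q0, rejected
w2: q5 → q3 → q1 → q3 → q1 → q4 → q4 → q0  → end q0, rejected
w3: q5 → q3 → q1 → q4 → q0 → q3  → end q3, accepted
w4: q5 → q3 → q1 → q4 → q0 → q3 → q1  → end q1, rejected

w3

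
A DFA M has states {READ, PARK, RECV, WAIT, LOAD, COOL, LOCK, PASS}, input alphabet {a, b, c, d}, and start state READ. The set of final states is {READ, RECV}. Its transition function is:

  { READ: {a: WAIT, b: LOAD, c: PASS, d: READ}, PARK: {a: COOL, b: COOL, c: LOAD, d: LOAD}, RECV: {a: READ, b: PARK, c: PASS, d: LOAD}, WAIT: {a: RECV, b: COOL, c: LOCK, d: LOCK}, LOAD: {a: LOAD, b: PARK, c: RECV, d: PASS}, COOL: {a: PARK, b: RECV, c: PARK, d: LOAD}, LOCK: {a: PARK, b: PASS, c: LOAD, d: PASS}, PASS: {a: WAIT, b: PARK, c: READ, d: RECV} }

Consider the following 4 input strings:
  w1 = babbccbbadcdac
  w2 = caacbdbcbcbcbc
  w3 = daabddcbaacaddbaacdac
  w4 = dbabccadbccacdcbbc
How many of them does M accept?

2

w1:
  start at READ
  read 'b': READ → LOAD
  read 'a': LOAD → LOAD
  read 'b': LOAD → PARK
  read 'b': PARK → COOL
  read 'c': COOL → PARK
  read 'c': PARK → LOAD
  read 'b': LOAD → PARK
  read 'b': PARK → COOL
  read 'a': COOL → PARK
  read 'd': PARK → LOAD
  read 'c': LOAD → RECV
  read 'd': RECV → LOAD
  read 'a': LOAD → LOAD
  read 'c': LOAD → RECV
  end RECV, accepted
w2:
  start at READ
  read 'c': READ → PASS
  read 'a': PASS → WAIT
  read 'a': WAIT → RECV
  read 'c': RECV → PASS
  read 'b': PASS → PARK
  read 'd': PARK → LOAD
  read 'b': LOAD → PARK
  read 'c': PARK → LOAD
  read 'b': LOAD → PARK
  read 'c': PARK → LOAD
  read 'b': LOAD → PARK
  read 'c': PARK → LOAD
  read 'b': LOAD → PARK
  read 'c': PARK → LOAD
  end LOAD, rejected
w3:
  start at READ
  read 'd': READ → READ
  read 'a': READ → WAIT
  read 'a': WAIT → RECV
  read 'b': RECV → PARK
  read 'd': PARK → LOAD
  read 'd': LOAD → PASS
  read 'c': PASS → READ
  read 'b': READ → LOAD
  read 'a': LOAD → LOAD
  read 'a': LOAD → LOAD
  read 'c': LOAD → RECV
  read 'a': RECV → READ
  read 'd': READ → READ
  read 'd': READ → READ
  read 'b': READ → LOAD
  read 'a': LOAD → LOAD
  read 'a': LOAD → LOAD
  read 'c': LOAD → RECV
  read 'd': RECV → LOAD
  read 'a': LOAD → LOAD
  read 'c': LOAD → RECV
  end RECV, accepted
w4:
  start at READ
  read 'd': READ → READ
  read 'b': READ → LOAD
  read 'a': LOAD → LOAD
  read 'b': LOAD → PARK
  read 'c': PARK → LOAD
  read 'c': LOAD → RECV
  read 'a': RECV → READ
  read 'd': READ → READ
  read 'b': READ → LOAD
  read 'c': LOAD → RECV
  read 'c': RECV → PASS
  read 'a': PASS → WAIT
  read 'c': WAIT → LOCK
  read 'd': LOCK → PASS
  read 'c': PASS → READ
  read 'b': READ → LOAD
  read 'b': LOAD → PARK
  read 'c': PARK → LOAD
  end LOAD, rejected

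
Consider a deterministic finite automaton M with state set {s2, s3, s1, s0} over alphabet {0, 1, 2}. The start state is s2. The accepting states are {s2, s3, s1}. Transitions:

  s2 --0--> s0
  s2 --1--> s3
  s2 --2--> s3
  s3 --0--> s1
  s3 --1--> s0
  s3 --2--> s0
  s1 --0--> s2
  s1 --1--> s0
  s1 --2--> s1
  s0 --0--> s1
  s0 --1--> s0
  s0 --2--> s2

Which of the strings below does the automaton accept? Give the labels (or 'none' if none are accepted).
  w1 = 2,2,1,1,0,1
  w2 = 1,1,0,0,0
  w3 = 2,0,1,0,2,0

w1:
  start at s2
  read '2': s2 → s3
  read '2': s3 → s0
  read '1': s0 → s0
  read '1': s0 → s0
  read '0': s0 → s1
  read '1': s1 → s0
  end s0, rejected
w2:
  start at s2
  read '1': s2 → s3
  read '1': s3 → s0
  read '0': s0 → s1
  read '0': s1 → s2
  read '0': s2 → s0
  end s0, rejected
w3:
  start at s2
  read '2': s2 → s3
  read '0': s3 → s1
  read '1': s1 → s0
  read '0': s0 → s1
  read '2': s1 → s1
  read '0': s1 → s2
  end s2, accepted

w3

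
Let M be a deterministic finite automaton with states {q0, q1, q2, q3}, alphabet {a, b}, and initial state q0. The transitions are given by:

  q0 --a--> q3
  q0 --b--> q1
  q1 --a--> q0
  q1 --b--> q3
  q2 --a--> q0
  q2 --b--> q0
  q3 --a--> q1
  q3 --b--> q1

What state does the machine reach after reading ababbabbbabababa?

Trace: q0 -a-> q3 -b-> q1 -a-> q0 -b-> q1 -b-> q3 -a-> q1 -b-> q3 -b-> q1 -b-> q3 -a-> q1 -b-> q3 -a-> q1 -b-> q3 -a-> q1 -b-> q3 -a-> q1

q1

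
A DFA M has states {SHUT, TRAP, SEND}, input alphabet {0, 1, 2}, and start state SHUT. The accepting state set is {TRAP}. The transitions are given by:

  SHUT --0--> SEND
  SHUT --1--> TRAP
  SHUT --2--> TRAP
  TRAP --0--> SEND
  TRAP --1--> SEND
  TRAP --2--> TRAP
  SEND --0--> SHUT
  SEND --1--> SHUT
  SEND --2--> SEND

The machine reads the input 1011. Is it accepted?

Trace: SHUT -1-> TRAP -0-> SEND -1-> SHUT -1-> TRAP
End state TRAP is accepting.

Yes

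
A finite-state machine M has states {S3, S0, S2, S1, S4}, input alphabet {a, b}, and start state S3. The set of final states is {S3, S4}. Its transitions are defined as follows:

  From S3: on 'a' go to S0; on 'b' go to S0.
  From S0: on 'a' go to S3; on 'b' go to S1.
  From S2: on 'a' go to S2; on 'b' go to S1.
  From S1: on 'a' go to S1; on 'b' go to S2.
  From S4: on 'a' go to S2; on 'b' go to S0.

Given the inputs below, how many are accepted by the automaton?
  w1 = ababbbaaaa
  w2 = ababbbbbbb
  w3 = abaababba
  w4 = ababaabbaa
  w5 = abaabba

w1:
  start at S3
  read 'a': S3 → S0
  read 'b': S0 → S1
  read 'a': S1 → S1
  read 'b': S1 → S2
  read 'b': S2 → S1
  read 'b': S1 → S2
  read 'a': S2 → S2
  read 'a': S2 → S2
  read 'a': S2 → S2
  read 'a': S2 → S2
  end S2, rejected
w2:
  start at S3
  read 'a': S3 → S0
  read 'b': S0 → S1
  read 'a': S1 → S1
  read 'b': S1 → S2
  read 'b': S2 → S1
  read 'b': S1 → S2
  read 'b': S2 → S1
  read 'b': S1 → S2
  read 'b': S2 → S1
  read 'b': S1 → S2
  end S2, rejected
w3:
  start at S3
  read 'a': S3 → S0
  read 'b': S0 → S1
  read 'a': S1 → S1
  read 'a': S1 → S1
  read 'b': S1 → S2
  read 'a': S2 → S2
  read 'b': S2 → S1
  read 'b': S1 → S2
  read 'a': S2 → S2
  end S2, rejected
w4:
  start at S3
  read 'a': S3 → S0
  read 'b': S0 → S1
  read 'a': S1 → S1
  read 'b': S1 → S2
  read 'a': S2 → S2
  read 'a': S2 → S2
  read 'b': S2 → S1
  read 'b': S1 → S2
  read 'a': S2 → S2
  read 'a': S2 → S2
  end S2, rejected
w5:
  start at S3
  read 'a': S3 → S0
  read 'b': S0 → S1
  read 'a': S1 → S1
  read 'a': S1 → S1
  read 'b': S1 → S2
  read 'b': S2 → S1
  read 'a': S1 → S1
  end S1, rejected

0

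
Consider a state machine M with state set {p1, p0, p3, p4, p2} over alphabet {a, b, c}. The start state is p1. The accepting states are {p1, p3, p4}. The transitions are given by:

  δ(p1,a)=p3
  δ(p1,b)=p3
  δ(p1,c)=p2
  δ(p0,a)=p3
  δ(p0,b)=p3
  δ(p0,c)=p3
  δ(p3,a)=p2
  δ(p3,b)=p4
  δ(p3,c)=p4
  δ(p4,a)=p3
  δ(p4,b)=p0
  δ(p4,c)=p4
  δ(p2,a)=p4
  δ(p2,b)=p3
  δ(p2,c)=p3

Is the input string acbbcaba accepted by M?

Yes

start at p1
read 'a': p1 → p3
read 'c': p3 → p4
read 'b': p4 → p0
read 'b': p0 → p3
read 'c': p3 → p4
read 'a': p4 → p3
read 'b': p3 → p4
read 'a': p4 → p3
End state p3 is accepting.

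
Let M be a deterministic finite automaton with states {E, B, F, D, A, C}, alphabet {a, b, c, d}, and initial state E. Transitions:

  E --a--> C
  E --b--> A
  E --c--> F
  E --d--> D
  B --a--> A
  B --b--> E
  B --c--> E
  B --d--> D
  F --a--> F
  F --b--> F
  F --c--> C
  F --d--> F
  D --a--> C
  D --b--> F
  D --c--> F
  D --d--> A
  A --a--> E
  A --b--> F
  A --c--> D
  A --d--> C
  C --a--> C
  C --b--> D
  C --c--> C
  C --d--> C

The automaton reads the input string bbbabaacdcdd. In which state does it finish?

C

start at E
read 'b': E → A
read 'b': A → F
read 'b': F → F
read 'a': F → F
read 'b': F → F
read 'a': F → F
read 'a': F → F
read 'c': F → C
read 'd': C → C
read 'c': C → C
read 'd': C → C
read 'd': C → C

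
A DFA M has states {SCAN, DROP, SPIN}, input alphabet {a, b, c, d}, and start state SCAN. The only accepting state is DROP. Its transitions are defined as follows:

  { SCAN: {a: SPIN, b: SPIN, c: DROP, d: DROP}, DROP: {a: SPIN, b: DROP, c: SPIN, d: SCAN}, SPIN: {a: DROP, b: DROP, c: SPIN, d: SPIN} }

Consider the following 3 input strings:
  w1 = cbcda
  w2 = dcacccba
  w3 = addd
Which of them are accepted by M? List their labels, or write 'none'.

w1: SCAN → DROP → DROP → SPIN → SPIN → DROP  → end DROP, accepted
w2: SCAN → DROP → SPIN → DROP → SPIN → SPIN → SPIN → DROP → SPIN  → end SPIN, rejected
w3: SCAN → SPIN → SPIN → SPIN → SPIN  → end SPIN, rejected

w1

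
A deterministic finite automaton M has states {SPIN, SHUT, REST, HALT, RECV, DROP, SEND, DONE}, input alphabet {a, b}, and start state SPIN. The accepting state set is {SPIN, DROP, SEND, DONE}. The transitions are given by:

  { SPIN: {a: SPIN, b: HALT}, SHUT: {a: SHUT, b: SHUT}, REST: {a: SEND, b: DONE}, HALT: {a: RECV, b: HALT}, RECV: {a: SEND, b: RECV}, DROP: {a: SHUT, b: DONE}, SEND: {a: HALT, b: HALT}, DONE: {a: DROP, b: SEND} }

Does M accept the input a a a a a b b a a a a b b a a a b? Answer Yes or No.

No

SPIN → SPIN → SPIN → SPIN → SPIN → SPIN → HALT → HALT → RECV → SEND → HALT → RECV → RECV → RECV → SEND → HALT → RECV → RECV
End state RECV is not accepting.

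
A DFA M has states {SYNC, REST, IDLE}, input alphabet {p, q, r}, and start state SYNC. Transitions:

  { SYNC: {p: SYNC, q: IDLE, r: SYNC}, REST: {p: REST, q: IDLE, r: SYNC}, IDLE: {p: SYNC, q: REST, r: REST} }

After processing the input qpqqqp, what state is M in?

SYNC

SYNC → IDLE → SYNC → IDLE → REST → IDLE → SYNC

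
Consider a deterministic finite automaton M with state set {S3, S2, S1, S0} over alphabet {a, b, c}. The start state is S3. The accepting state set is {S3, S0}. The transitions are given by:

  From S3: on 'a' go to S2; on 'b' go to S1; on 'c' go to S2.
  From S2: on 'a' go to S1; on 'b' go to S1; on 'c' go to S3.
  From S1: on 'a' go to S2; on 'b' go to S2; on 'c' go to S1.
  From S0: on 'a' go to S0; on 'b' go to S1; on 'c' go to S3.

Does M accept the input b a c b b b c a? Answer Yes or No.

No

Trace: S3 -b-> S1 -a-> S2 -c-> S3 -b-> S1 -b-> S2 -b-> S1 -c-> S1 -a-> S2
End state S2 is not accepting.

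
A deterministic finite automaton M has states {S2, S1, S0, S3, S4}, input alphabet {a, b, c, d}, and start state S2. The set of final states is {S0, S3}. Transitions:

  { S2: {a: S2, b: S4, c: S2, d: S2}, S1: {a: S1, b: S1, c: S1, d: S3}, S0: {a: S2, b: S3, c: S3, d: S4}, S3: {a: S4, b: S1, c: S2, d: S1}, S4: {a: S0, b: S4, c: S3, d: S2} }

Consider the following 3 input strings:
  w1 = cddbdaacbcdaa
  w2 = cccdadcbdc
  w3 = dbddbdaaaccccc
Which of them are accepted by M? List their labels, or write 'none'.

w1: Trace: S2 -c-> S2 -d-> S2 -d-> S2 -b-> S4 -d-> S2 -a-> S2 -a-> S2 -c-> S2 -b-> S4 -c-> S3 -d-> S1 -a-> S1 -a-> S1  → end S1, rejected
w2: Trace: S2 -c-> S2 -c-> S2 -c-> S2 -d-> S2 -a-> S2 -d-> S2 -c-> S2 -b-> S4 -d-> S2 -c-> S2  → end S2, rejected
w3: Trace: S2 -d-> S2 -b-> S4 -d-> S2 -d-> S2 -b-> S4 -d-> S2 -a-> S2 -a-> S2 -a-> S2 -c-> S2 -c-> S2 -c-> S2 -c-> S2 -c-> S2  → end S2, rejected

none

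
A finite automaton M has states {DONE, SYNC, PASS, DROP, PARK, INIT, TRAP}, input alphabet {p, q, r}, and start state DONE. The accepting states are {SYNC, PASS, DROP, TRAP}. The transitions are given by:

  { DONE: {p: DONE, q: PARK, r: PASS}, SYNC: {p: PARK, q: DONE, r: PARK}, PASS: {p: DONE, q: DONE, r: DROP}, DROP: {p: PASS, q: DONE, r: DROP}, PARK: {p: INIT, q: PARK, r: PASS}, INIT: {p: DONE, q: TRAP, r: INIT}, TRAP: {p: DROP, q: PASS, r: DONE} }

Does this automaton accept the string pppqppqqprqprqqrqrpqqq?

No

start at DONE
read 'p': DONE → DONE
read 'p': DONE → DONE
read 'p': DONE → DONE
read 'q': DONE → PARK
read 'p': PARK → INIT
read 'p': INIT → DONE
read 'q': DONE → PARK
read 'q': PARK → PARK
read 'p': PARK → INIT
read 'r': INIT → INIT
read 'q': INIT → TRAP
read 'p': TRAP → DROP
read 'r': DROP → DROP
read 'q': DROP → DONE
read 'q': DONE → PARK
read 'r': PARK → PASS
read 'q': PASS → DONE
read 'r': DONE → PASS
read 'p': PASS → DONE
read 'q': DONE → PARK
read 'q': PARK → PARK
read 'q': PARK → PARK
End state PARK is not accepting.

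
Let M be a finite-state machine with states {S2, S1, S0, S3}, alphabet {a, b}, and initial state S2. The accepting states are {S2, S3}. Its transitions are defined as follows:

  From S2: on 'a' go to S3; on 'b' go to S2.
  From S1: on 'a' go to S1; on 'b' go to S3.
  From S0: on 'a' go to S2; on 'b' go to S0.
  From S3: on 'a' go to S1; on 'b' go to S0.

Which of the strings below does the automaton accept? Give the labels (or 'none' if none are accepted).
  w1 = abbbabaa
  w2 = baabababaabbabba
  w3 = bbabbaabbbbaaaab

w1: Trace: S2 -a-> S3 -b-> S0 -b-> S0 -b-> S0 -a-> S2 -b-> S2 -a-> S3 -a-> S1  → end S1, rejected
w2: Trace: S2 -b-> S2 -a-> S3 -a-> S1 -b-> S3 -a-> S1 -b-> S3 -a-> S1 -b-> S3 -a-> S1 -a-> S1 -b-> S3 -b-> S0 -a-> S2 -b-> S2 -b-> S2 -a-> S3  → end S3, accepted
w3: Trace: S2 -b-> S2 -b-> S2 -a-> S3 -b-> S0 -b-> S0 -a-> S2 -a-> S3 -b-> S0 -b-> S0 -b-> S0 -b-> S0 -a-> S2 -a-> S3 -a-> S1 -a-> S1 -b-> S3  → end S3, accepted

w2, w3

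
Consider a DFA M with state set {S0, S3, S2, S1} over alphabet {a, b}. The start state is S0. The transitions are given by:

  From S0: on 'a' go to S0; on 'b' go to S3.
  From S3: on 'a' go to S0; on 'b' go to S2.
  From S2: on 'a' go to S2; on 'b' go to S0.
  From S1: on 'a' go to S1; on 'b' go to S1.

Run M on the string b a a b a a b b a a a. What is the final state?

S0 → S3 → S0 → S0 → S3 → S0 → S0 → S3 → S2 → S2 → S2 → S2

S2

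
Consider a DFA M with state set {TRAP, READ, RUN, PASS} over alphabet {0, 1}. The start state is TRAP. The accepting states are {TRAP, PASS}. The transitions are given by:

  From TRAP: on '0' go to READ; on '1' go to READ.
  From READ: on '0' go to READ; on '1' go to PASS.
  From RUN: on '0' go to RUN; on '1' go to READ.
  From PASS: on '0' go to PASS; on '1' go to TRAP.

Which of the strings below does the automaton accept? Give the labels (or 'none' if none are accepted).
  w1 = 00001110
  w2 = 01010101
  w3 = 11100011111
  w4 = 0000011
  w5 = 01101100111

w2, w3, w4

w1: TRAP → READ → READ → READ → READ → PASS → TRAP → READ → READ  → end READ, rejected
w2: TRAP → READ → PASS → PASS → TRAP → READ → PASS → PASS → TRAP  → end TRAP, accepted
w3: TRAP → READ → PASS → TRAP → READ → READ → READ → PASS → TRAP → READ → PASS → TRAP  → end TRAP, accepted
w4: TRAP → READ → READ → READ → READ → READ → PASS → TRAP  → end TRAP, accepted
w5: TRAP → READ → PASS → TRAP → READ → PASS → TRAP → READ → READ → PASS → TRAP → READ  → end READ, rejected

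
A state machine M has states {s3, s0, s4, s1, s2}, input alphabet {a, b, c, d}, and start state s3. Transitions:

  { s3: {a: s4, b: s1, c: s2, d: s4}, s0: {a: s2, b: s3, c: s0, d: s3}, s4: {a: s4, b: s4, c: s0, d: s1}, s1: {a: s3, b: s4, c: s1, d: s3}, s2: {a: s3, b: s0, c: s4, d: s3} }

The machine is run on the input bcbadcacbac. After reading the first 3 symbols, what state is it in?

start at s3
read 'b': s3 → s1
read 'c': s1 → s1
read 'b': s1 → s4
After 3 symbols: s4.

s4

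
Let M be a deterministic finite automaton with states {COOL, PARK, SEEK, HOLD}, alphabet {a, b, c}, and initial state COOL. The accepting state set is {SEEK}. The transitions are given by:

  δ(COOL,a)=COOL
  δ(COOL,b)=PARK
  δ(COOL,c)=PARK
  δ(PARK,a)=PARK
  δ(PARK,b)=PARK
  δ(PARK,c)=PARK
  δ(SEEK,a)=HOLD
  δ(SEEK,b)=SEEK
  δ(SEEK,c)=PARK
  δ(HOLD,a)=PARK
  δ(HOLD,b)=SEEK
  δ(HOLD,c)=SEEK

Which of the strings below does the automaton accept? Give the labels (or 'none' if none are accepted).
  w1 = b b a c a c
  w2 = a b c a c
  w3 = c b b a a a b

w1: COOL → PARK → PARK → PARK → PARK → PARK → PARK  → end PARK, rejected
w2: COOL → COOL → PARK → PARK → PARK → PARK  → end PARK, rejected
w3: COOL → PARK → PARK → PARK → PARK → PARK → PARK → PARK  → end PARK, rejected

none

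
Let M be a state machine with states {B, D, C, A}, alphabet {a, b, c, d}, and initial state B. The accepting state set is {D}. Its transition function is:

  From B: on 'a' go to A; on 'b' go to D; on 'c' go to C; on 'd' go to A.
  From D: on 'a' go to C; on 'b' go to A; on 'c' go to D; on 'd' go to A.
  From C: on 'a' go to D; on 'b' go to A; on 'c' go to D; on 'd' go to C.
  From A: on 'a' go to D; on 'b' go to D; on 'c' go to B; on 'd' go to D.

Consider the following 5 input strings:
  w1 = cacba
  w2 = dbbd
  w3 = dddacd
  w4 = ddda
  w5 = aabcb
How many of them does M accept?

4

w1:
  start at B
  read 'c': B → C
  read 'a': C → D
  read 'c': D → D
  read 'b': D → A
  read 'a': A → D
  end D, accepted
w2:
  start at B
  read 'd': B → A
  read 'b': A → D
  read 'b': D → A
  read 'd': A → D
  end D, accepted
w3:
  start at B
  read 'd': B → A
  read 'd': A → D
  read 'd': D → A
  read 'a': A → D
  read 'c': D → D
  read 'd': D → A
  end A, rejected
w4:
  start at B
  read 'd': B → A
  read 'd': A → D
  read 'd': D → A
  read 'a': A → D
  end D, accepted
w5:
  start at B
  read 'a': B → A
  read 'a': A → D
  read 'b': D → A
  read 'c': A → B
  read 'b': B → D
  end D, accepted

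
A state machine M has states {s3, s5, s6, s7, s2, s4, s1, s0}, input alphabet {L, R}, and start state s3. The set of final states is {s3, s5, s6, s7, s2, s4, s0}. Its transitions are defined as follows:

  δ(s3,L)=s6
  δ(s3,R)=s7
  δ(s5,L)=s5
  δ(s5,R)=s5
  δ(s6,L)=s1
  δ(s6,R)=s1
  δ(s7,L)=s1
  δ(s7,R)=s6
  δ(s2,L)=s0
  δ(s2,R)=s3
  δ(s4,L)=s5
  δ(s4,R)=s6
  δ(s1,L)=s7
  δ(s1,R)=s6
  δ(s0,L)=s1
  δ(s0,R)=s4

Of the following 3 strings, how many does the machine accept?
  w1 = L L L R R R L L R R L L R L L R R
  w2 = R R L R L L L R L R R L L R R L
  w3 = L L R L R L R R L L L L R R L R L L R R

w1: s3 → s6 → s1 → s7 → s6 → s1 → s6 → s1 → s7 → s6 → s1 → s7 → s1 → s6 → s1 → s7 → s6 → s1  → end s1, rejected
w2: s3 → s7 → s6 → s1 → s6 → s1 → s7 → s1 → s6 → s1 → s6 → s1 → s7 → s1 → s6 → s1 → s7  → end s7, accepted
w3: s3 → s6 → s1 → s6 → s1 → s6 → s1 → s6 → s1 → s7 → s1 → s7 → s1 → s6 → s1 → s7 → s6 → s1 → s7 → s6 → s1  → end s1, rejected

1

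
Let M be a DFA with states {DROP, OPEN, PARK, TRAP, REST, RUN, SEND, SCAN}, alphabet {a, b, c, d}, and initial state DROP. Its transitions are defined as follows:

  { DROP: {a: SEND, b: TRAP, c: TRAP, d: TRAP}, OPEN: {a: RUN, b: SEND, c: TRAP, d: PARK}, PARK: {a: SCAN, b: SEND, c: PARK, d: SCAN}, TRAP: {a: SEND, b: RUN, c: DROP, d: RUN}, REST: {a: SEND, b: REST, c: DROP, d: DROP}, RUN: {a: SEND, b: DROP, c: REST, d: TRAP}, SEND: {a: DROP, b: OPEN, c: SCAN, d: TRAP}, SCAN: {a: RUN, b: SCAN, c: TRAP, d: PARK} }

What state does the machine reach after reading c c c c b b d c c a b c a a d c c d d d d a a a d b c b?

REST

Trace: DROP -c-> TRAP -c-> DROP -c-> TRAP -c-> DROP -b-> TRAP -b-> RUN -d-> TRAP -c-> DROP -c-> TRAP -a-> SEND -b-> OPEN -c-> TRAP -a-> SEND -a-> DROP -d-> TRAP -c-> DROP -c-> TRAP -d-> RUN -d-> TRAP -d-> RUN -d-> TRAP -a-> SEND -a-> DROP -a-> SEND -d-> TRAP -b-> RUN -c-> REST -b-> REST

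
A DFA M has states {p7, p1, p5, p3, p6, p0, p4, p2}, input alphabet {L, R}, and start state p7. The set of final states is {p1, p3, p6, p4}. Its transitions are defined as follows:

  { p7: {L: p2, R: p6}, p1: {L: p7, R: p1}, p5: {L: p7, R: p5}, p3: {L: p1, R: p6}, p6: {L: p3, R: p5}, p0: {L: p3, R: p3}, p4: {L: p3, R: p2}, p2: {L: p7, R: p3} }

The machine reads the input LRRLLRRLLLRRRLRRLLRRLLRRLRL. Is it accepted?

Yes

start at p7
read 'L': p7 → p2
read 'R': p2 → p3
read 'R': p3 → p6
read 'L': p6 → p3
read 'L': p3 → p1
read 'R': p1 → p1
read 'R': p1 → p1
read 'L': p1 → p7
read 'L': p7 → p2
read 'L': p2 → p7
read 'R': p7 → p6
read 'R': p6 → p5
read 'R': p5 → p5
read 'L': p5 → p7
read 'R': p7 → p6
read 'R': p6 → p5
read 'L': p5 → p7
read 'L': p7 → p2
read 'R': p2 → p3
read 'R': p3 → p6
read 'L': p6 → p3
read 'L': p3 → p1
read 'R': p1 → p1
read 'R': p1 → p1
read 'L': p1 → p7
read 'R': p7 → p6
read 'L': p6 → p3
End state p3 is accepting.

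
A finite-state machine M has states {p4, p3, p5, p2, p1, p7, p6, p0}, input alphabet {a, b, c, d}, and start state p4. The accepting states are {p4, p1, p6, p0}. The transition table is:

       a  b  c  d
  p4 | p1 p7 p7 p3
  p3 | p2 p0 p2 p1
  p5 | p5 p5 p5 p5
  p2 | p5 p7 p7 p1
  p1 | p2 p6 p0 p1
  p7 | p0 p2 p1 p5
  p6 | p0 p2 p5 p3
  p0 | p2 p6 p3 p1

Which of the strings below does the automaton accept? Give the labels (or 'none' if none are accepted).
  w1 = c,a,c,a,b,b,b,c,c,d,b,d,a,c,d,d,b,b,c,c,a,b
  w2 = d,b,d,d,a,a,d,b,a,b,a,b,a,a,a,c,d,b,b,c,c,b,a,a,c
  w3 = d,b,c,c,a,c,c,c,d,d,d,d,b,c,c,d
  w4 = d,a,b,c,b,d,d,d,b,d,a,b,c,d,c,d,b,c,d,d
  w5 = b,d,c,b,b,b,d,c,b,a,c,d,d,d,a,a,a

w1: Trace: p4 -c-> p7 -a-> p0 -c-> p3 -a-> p2 -b-> p7 -b-> p2 -b-> p7 -c-> p1 -c-> p0 -d-> p1 -b-> p6 -d-> p3 -a-> p2 -c-> p7 -d-> p5 -d-> p5 -b-> p5 -b-> p5 -c-> p5 -c-> p5 -a-> p5 -b-> p5  → end p5, rejected
w2: Trace: p4 -d-> p3 -b-> p0 -d-> p1 -d-> p1 -a-> p2 -a-> p5 -d-> p5 -b-> p5 -a-> p5 -b-> p5 -a-> p5 -b-> p5 -a-> p5 -a-> p5 -a-> p5 -c-> p5 -d-> p5 -b-> p5 -b-> p5 -c-> p5 -c-> p5 -b-> p5 -a-> p5 -a-> p5 -c-> p5  → end p5, rejected
w3: Trace: p4 -d-> p3 -b-> p0 -c-> p3 -c-> p2 -a-> p5 -c-> p5 -c-> p5 -c-> p5 -d-> p5 -d-> p5 -d-> p5 -d-> p5 -b-> p5 -c-> p5 -c-> p5 -d-> p5  → end p5, rejected
w4: Trace: p4 -d-> p3 -a-> p2 -b-> p7 -c-> p1 -b-> p6 -d-> p3 -d-> p1 -d-> p1 -b-> p6 -d-> p3 -a-> p2 -b-> p7 -c-> p1 -d-> p1 -c-> p0 -d-> p1 -b-> p6 -c-> p5 -d-> p5 -d-> p5  → end p5, rejected
w5: Trace: p4 -b-> p7 -d-> p5 -c-> p5 -b-> p5 -b-> p5 -b-> p5 -d-> p5 -c-> p5 -b-> p5 -a-> p5 -c-> p5 -d-> p5 -d-> p5 -d-> p5 -a-> p5 -a-> p5 -a-> p5  → end p5, rejected

none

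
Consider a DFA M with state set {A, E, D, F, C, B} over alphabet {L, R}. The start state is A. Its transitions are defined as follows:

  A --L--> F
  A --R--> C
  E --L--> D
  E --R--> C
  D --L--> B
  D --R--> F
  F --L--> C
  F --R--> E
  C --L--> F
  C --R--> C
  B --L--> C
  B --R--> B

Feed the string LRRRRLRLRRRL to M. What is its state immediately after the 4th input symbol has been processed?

Trace: A -L-> F -R-> E -R-> C -R-> C
After 4 symbols: C.

C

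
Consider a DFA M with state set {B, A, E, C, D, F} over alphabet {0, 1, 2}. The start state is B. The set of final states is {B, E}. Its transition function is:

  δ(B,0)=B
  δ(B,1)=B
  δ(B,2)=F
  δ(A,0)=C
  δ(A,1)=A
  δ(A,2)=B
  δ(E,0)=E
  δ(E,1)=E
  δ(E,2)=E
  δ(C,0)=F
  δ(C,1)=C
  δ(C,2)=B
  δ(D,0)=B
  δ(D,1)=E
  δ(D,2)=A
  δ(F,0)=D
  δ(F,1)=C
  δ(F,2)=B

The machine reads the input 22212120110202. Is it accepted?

Yes

Trace: B -2-> F -2-> B -2-> F -1-> C -2-> B -1-> B -2-> F -0-> D -1-> E -1-> E -0-> E -2-> E -0-> E -2-> E
End state E is accepting.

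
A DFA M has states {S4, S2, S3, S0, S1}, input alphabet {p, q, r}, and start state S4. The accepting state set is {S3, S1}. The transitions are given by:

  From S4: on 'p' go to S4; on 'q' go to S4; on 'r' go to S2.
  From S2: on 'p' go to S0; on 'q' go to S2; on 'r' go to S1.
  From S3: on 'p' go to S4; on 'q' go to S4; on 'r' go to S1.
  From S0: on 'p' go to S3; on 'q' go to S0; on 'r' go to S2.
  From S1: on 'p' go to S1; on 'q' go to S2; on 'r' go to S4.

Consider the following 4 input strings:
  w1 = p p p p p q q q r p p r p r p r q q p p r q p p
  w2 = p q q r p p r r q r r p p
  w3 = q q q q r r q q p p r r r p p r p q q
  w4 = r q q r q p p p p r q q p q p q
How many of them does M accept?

2

w1:
  start at S4
  read 'p': S4 → S4
  read 'p': S4 → S4
  read 'p': S4 → S4
  read 'p': S4 → S4
  read 'p': S4 → S4
  read 'q': S4 → S4
  read 'q': S4 → S4
  read 'q': S4 → S4
  read 'r': S4 → S2
  read 'p': S2 → S0
  read 'p': S0 → S3
  read 'r': S3 → S1
  read 'p': S1 → S1
  read 'r': S1 → S4
  read 'p': S4 → S4
  read 'r': S4 → S2
  read 'q': S2 → S2
  read 'q': S2 → S2
  read 'p': S2 → S0
  read 'p': S0 → S3
  read 'r': S3 → S1
  read 'q': S1 → S2
  read 'p': S2 → S0
  read 'p': S0 → S3
  end S3, accepted
w2:
  start at S4
  read 'p': S4 → S4
  read 'q': S4 → S4
  read 'q': S4 → S4
  read 'r': S4 → S2
  read 'p': S2 → S0
  read 'p': S0 → S3
  read 'r': S3 → S1
  read 'r': S1 → S4
  read 'q': S4 → S4
  read 'r': S4 → S2
  read 'r': S2 → S1
  read 'p': S1 → S1
  read 'p': S1 → S1
  end S1, accepted
w3:
  start at S4
  read 'q': S4 → S4
  read 'q': S4 → S4
  read 'q': S4 → S4
  read 'q': S4 → S4
  read 'r': S4 → S2
  read 'r': S2 → S1
  read 'q': S1 → S2
  read 'q': S2 → S2
  read 'p': S2 → S0
  read 'p': S0 → S3
  read 'r': S3 → S1
  read 'r': S1 → S4
  read 'r': S4 → S2
  read 'p': S2 → S0
  read 'p': S0 → S3
  read 'r': S3 → S1
  read 'p': S1 → S1
  read 'q': S1 → S2
  read 'q': S2 → S2
  end S2, rejected
w4:
  start at S4
  read 'r': S4 → S2
  read 'q': S2 → S2
  read 'q': S2 → S2
  read 'r': S2 → S1
  read 'q': S1 → S2
  read 'p': S2 → S0
  read 'p': S0 → S3
  read 'p': S3 → S4
  read 'p': S4 → S4
  read 'r': S4 → S2
  read 'q': S2 → S2
  read 'q': S2 → S2
  read 'p': S2 → S0
  read 'q': S0 → S0
  read 'p': S0 → S3
  read 'q': S3 → S4
  end S4, rejected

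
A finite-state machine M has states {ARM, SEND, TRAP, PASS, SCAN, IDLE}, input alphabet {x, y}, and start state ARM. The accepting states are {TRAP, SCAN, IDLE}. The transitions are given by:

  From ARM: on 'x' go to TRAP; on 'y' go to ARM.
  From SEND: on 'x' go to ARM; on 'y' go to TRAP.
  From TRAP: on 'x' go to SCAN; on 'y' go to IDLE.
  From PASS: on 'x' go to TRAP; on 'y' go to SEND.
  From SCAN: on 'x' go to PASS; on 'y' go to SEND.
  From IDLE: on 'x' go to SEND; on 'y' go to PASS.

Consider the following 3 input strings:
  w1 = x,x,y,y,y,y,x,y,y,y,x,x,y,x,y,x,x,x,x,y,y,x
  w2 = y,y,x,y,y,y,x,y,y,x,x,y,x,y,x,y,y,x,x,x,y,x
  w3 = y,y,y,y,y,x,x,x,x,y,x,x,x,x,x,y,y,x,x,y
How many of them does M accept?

w1:
  start at ARM
  read 'x': ARM → TRAP
  read 'x': TRAP → SCAN
  read 'y': SCAN → SEND
  read 'y': SEND → TRAP
  read 'y': TRAP → IDLE
  read 'y': IDLE → PASS
  read 'x': PASS → TRAP
  read 'y': TRAP → IDLE
  read 'y': IDLE → PASS
  read 'y': PASS → SEND
  read 'x': SEND → ARM
  read 'x': ARM → TRAP
  read 'y': TRAP → IDLE
  read 'x': IDLE → SEND
  read 'y': SEND → TRAP
  read 'x': TRAP → SCAN
  read 'x': SCAN → PASS
  read 'x': PASS → TRAP
  read 'x': TRAP → SCAN
  read 'y': SCAN → SEND
  read 'y': SEND → TRAP
  read 'x': TRAP → SCAN
  end SCAN, accepted
w2:
  start at ARM
  read 'y': ARM → ARM
  read 'y': ARM → ARM
  read 'x': ARM → TRAP
  read 'y': TRAP → IDLE
  read 'y': IDLE → PASS
  read 'y': PASS → SEND
  read 'x': SEND → ARM
  read 'y': ARM → ARM
  read 'y': ARM → ARM
  read 'x': ARM → TRAP
  read 'x': TRAP → SCAN
  read 'y': SCAN → SEND
  read 'x': SEND → ARM
  read 'y': ARM → ARM
  read 'x': ARM → TRAP
  read 'y': TRAP → IDLE
  read 'y': IDLE → PASS
  read 'x': PASS → TRAP
  read 'x': TRAP → SCAN
  read 'x': SCAN → PASS
  read 'y': PASS → SEND
  read 'x': SEND → ARM
  end ARM, rejected
w3:
  start at ARM
  read 'y': ARM → ARM
  read 'y': ARM → ARM
  read 'y': ARM → ARM
  read 'y': ARM → ARM
  read 'y': ARM → ARM
  read 'x': ARM → TRAP
  read 'x': TRAP → SCAN
  read 'x': SCAN → PASS
  read 'x': PASS → TRAP
  read 'y': TRAP → IDLE
  read 'x': IDLE → SEND
  read 'x': SEND → ARM
  read 'x': ARM → TRAP
  read 'x': TRAP → SCAN
  read 'x': SCAN → PASS
  read 'y': PASS → SEND
  read 'y': SEND → TRAP
  read 'x': TRAP → SCAN
  read 'x': SCAN → PASS
  read 'y': PASS → SEND
  end SEND, rejected

1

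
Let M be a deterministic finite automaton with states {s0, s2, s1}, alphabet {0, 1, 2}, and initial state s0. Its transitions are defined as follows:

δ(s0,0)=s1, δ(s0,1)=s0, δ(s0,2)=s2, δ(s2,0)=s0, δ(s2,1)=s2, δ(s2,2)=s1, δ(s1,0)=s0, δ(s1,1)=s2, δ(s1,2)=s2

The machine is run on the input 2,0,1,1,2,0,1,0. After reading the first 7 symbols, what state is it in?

s0

start at s0
read '2': s0 → s2
read '0': s2 → s0
read '1': s0 → s0
read '1': s0 → s0
read '2': s0 → s2
read '0': s2 → s0
read '1': s0 → s0
After 7 symbols: s0.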